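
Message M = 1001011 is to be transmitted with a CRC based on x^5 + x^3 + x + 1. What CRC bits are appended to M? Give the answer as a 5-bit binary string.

11110

Append 5 zeros: 100101100000. Divide by 101011 (XOR where the leading bit is 1):
  pos 0: 100101 XOR 101011 = 001110
  pos 2: 111010 XOR 101011 = 010001
  pos 3: 100010 XOR 101011 = 001001
  pos 5: 100100 XOR 101011 = 001111
Remainder (last 5 bits) = 11110. This is the CRC / FCS.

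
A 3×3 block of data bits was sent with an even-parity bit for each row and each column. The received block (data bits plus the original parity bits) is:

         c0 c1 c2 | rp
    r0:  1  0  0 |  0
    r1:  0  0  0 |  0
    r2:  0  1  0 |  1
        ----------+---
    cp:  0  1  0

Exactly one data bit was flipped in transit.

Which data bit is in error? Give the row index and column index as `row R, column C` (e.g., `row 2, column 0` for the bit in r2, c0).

row 0, column 0

Recompute each row's even parity and compare to rp:
  r0: data parity 1, sent rp 0 → mismatch
  r1: data parity 0, sent rp 0 → ok
  r2: data parity 1, sent rp 1 → ok
Recompute each column's even parity and compare to cp:
  c0: data parity 1, sent cp 0 → mismatch
  c1: data parity 1, sent cp 1 → ok
  c2: data parity 0, sent cp 0 → ok
Exactly one row (r0) and one column (c0) fail → the flipped bit is at their intersection.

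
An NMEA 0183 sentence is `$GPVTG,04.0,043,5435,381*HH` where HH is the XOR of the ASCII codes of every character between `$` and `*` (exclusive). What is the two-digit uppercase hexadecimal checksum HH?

42

XOR the ASCII codes of the payload characters:
  'G' = 0x47 → acc = 0x47
  'P' = 0x50 → acc = 0x17
  'V' = 0x56 → acc = 0x41
  'T' = 0x54 → acc = 0x15
  'G' = 0x47 → acc = 0x52
  ',' = 0x2C → acc = 0x7E
  '0' = 0x30 → acc = 0x4E
  '4' = 0x34 → acc = 0x7A
  '.' = 0x2E → acc = 0x54
  '0' = 0x30 → acc = 0x64
  ',' = 0x2C → acc = 0x48
  '0' = 0x30 → acc = 0x78
  '4' = 0x34 → acc = 0x4C
  '3' = 0x33 → acc = 0x7F
  ',' = 0x2C → acc = 0x53
  '5' = 0x35 → acc = 0x66
  '4' = 0x34 → acc = 0x52
  '3' = 0x33 → acc = 0x61
  '5' = 0x35 → acc = 0x54
  ',' = 0x2C → acc = 0x78
  '3' = 0x33 → acc = 0x4B
  '8' = 0x38 → acc = 0x73
  '1' = 0x31 → acc = 0x42
Checksum = 0x42.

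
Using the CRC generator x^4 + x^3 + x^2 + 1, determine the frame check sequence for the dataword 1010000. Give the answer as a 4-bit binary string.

Append 4 zeros: 10100000000. Divide by 11101 (XOR where the leading bit is 1):
  pos 0: 10100 XOR 11101 = 01001
  pos 1: 10010 XOR 11101 = 01111
  pos 2: 11110 XOR 11101 = 00011
  pos 5: 11000 XOR 11101 = 00101
Remainder (last 4 bits) = 1010. This is the CRC / FCS.

1010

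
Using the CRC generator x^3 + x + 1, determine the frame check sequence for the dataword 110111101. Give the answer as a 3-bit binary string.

111

Append 3 zeros: 110111101000. Divide by 1011 (XOR where the leading bit is 1):
  pos 0: 1101 XOR 1011 = 0110
  pos 1: 1101 XOR 1011 = 0110
  pos 2: 1101 XOR 1011 = 0110
  pos 3: 1101 XOR 1011 = 0110
  pos 4: 1100 XOR 1011 = 0111
  pos 5: 1111 XOR 1011 = 0100
  pos 6: 1000 XOR 1011 = 0011
  pos 8: 1100 XOR 1011 = 0111
Remainder (last 3 bits) = 111. This is the CRC / FCS.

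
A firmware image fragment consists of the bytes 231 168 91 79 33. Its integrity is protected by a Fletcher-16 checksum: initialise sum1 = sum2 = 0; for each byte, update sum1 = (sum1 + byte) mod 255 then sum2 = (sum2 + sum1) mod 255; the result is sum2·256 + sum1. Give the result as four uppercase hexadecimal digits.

FB5C

Running sums (mod 255):
  after byte 0 (231): sum1=231, sum2=231
  after byte 1 (168): sum1=144, sum2=120
  after byte 2 (91): sum1=235, sum2=100
  after byte 3 (79): sum1=59, sum2=159
  after byte 4 (33): sum1=92, sum2=251
Checksum = sum2·256 + sum1 = 251·256 + 92 = 64348 = 0xFB5C.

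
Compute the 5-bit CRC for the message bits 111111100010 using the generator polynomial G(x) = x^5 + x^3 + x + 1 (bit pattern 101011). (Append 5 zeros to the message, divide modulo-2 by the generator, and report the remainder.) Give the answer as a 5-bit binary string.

11011

Append 5 zeros: 11111110001000000. Divide by 101011 (XOR where the leading bit is 1):
  pos 0: 111111 XOR 101011 = 010100
  pos 1: 101001 XOR 101011 = 000010
  pos 5: 100001 XOR 101011 = 001010
  pos 7: 101000 XOR 101011 = 000011
  pos 11: 110000 XOR 101011 = 011011
Remainder (last 5 bits) = 11011. This is the CRC / FCS.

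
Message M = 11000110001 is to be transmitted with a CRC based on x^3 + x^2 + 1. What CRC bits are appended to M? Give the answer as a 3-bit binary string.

Append 3 zeros: 11000110001000. Divide by 1101 (XOR where the leading bit is 1):
  pos 0: 1100 XOR 1101 = 0001
  pos 3: 1011 XOR 1101 = 0110
  pos 4: 1100 XOR 1101 = 0001
  pos 7: 1001 XOR 1101 = 0100
  pos 8: 1000 XOR 1101 = 0101
  pos 9: 1010 XOR 1101 = 0111
  pos 10: 1110 XOR 1101 = 0011
Remainder (last 3 bits) = 011. This is the CRC / FCS.

011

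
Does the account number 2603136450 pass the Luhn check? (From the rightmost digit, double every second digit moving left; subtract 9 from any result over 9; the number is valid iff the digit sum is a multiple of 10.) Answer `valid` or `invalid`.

invalid

From the right, keep odd positions and double even positions (subtract 9 from any doubled value over 9):
  doubled (positions 2,4,...): 1 3 2 0 4 → sum 10
  kept (positions 1,3,...): 0 4 3 3 6 → sum 16
Total = 26.
26 mod 10 = 6, so the number is invalid.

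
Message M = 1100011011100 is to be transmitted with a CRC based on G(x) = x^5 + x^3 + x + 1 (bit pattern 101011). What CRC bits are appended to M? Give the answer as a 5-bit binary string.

Append 5 zeros: 110001101110000000. Divide by 101011 (XOR where the leading bit is 1):
  pos 0: 110001 XOR 101011 = 011010
  pos 1: 110101 XOR 101011 = 011110
  pos 2: 111100 XOR 101011 = 010111
  pos 3: 101111 XOR 101011 = 000100
  pos 6: 100110 XOR 101011 = 001101
  pos 8: 110100 XOR 101011 = 011111
  pos 9: 111110 XOR 101011 = 010101
  pos 10: 101010 XOR 101011 = 000001
Remainder (last 5 bits) = 00100. This is the CRC / FCS.

00100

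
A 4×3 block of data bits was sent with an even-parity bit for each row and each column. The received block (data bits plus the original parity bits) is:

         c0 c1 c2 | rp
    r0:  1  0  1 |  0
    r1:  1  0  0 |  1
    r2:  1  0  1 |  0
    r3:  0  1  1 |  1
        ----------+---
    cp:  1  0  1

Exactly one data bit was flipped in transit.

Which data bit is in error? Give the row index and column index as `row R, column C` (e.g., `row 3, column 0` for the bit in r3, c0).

Recompute each row's even parity and compare to rp:
  r0: data parity 0, sent rp 0 → ok
  r1: data parity 1, sent rp 1 → ok
  r2: data parity 0, sent rp 0 → ok
  r3: data parity 0, sent rp 1 → mismatch
Recompute each column's even parity and compare to cp:
  c0: data parity 1, sent cp 1 → ok
  c1: data parity 1, sent cp 0 → mismatch
  c2: data parity 1, sent cp 1 → ok
Exactly one row (r3) and one column (c1) fail → the flipped bit is at their intersection.

row 3, column 1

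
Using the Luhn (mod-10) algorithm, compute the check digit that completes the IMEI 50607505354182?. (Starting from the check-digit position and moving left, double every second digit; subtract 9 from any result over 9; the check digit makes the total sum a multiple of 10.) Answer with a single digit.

Partial digits right→left: 2 8 1 4 5 3 5 0 5 7 0 6 0 5
Double every second digit counting from the check-digit position (so the 1st, 3rd, 5th, ... of the partial from the right).
  doubled (with −9 where >9): 4 2 1 1 1 0 0 → sum 9
  kept as-is: 8 4 3 0 7 6 5 → sum 33
Total = 9 + 33 = 42.
Check digit = (10 − (42 mod 10)) mod 10 = 8.

8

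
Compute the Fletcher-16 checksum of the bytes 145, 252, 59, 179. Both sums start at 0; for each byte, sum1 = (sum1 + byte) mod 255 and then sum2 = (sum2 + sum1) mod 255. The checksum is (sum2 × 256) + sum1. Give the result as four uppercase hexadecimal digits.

Running sums (mod 255):
  after byte 0 (145): sum1=145, sum2=145
  after byte 1 (252): sum1=142, sum2=32
  after byte 2 (59): sum1=201, sum2=233
  after byte 3 (179): sum1=125, sum2=103
Checksum = sum2·256 + sum1 = 103·256 + 125 = 26493 = 0x677D.

677D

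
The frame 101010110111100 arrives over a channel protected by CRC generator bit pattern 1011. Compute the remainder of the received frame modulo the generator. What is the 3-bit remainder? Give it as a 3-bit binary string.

Modulo-2 division of 101010110111100 by 1011:
  pos 0: 1010 XOR 1011 = 0001
  pos 3: 1101 XOR 1011 = 0110
  pos 4: 1101 XOR 1011 = 0110
  pos 5: 1100 XOR 1011 = 0111
  pos 6: 1111 XOR 1011 = 0100
  pos 7: 1001 XOR 1011 = 0010
  pos 9: 1011 XOR 1011 = 0000
Remainder = 000 (zero — the frame passes the CRC check).

000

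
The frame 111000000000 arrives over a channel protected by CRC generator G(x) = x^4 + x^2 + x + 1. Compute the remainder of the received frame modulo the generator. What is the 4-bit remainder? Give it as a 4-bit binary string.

1011

Modulo-2 division of 111000000000 by 10111:
  pos 0: 11100 XOR 10111 = 01011
  pos 1: 10110 XOR 10111 = 00001
  pos 5: 10000 XOR 10111 = 00111
  pos 7: 11100 XOR 10111 = 01011
Remainder = 1011 (nonzero — an error is detected).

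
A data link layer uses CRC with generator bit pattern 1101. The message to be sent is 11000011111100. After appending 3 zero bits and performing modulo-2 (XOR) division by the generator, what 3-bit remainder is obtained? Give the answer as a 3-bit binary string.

Append 3 zeros: 11000011111100000. Divide by 1101 (XOR where the leading bit is 1):
  pos 0: 1100 XOR 1101 = 0001
  pos 3: 1001 XOR 1101 = 0100
  pos 4: 1001 XOR 1101 = 0100
  pos 5: 1001 XOR 1101 = 0100
  pos 6: 1001 XOR 1101 = 0100
  pos 7: 1001 XOR 1101 = 0100
  pos 8: 1001 XOR 1101 = 0100
  pos 9: 1000 XOR 1101 = 0101
  pos 10: 1010 XOR 1101 = 0111
  pos 11: 1110 XOR 1101 = 0011
  pos 13: 1100 XOR 1101 = 0001
Remainder (last 3 bits) = 001. This is the CRC / FCS.

001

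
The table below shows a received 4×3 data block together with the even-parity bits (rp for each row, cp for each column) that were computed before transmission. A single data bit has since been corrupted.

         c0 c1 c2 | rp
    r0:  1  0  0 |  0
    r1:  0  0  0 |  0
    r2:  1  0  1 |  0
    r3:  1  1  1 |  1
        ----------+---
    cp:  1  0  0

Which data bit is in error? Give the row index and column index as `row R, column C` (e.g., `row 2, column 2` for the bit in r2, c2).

Recompute each row's even parity and compare to rp:
  r0: data parity 1, sent rp 0 → mismatch
  r1: data parity 0, sent rp 0 → ok
  r2: data parity 0, sent rp 0 → ok
  r3: data parity 1, sent rp 1 → ok
Recompute each column's even parity and compare to cp:
  c0: data parity 1, sent cp 1 → ok
  c1: data parity 1, sent cp 0 → mismatch
  c2: data parity 0, sent cp 0 → ok
Exactly one row (r0) and one column (c1) fail → the flipped bit is at their intersection.

row 0, column 1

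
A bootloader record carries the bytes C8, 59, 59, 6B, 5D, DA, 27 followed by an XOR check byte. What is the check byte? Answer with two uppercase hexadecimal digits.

XOR the bytes together:
  start with 0xC8
  0xC8 ⊕ 0x59 = 0x91
  0x91 ⊕ 0x59 = 0xC8
  0xC8 ⊕ 0x6B = 0xA3
  0xA3 ⊕ 0x5D = 0xFE
  0xFE ⊕ 0xDA = 0x24
  0x24 ⊕ 0x27 = 0x03

03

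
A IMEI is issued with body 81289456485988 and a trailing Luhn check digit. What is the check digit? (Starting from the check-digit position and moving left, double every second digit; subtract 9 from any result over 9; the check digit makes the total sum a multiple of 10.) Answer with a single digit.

Partial digits right→left: 8 8 9 5 8 4 6 5 4 9 8 2 1 8
Double every second digit counting from the check-digit position (so the 1st, 3rd, 5th, ... of the partial from the right).
  doubled (with −9 where >9): 7 9 7 3 8 7 2 → sum 43
  kept as-is: 8 5 4 5 9 2 8 → sum 41
Total = 43 + 41 = 84.
Check digit = (10 − (84 mod 10)) mod 10 = 6.

6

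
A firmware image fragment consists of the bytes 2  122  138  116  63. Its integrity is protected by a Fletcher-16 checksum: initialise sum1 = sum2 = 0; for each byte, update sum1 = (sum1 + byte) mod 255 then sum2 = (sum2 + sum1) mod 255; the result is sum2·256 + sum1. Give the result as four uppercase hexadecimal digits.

Running sums (mod 255):
  after byte 0 (2): sum1=2, sum2=2
  after byte 1 (122): sum1=124, sum2=126
  after byte 2 (138): sum1=7, sum2=133
  after byte 3 (116): sum1=123, sum2=1
  after byte 4 (63): sum1=186, sum2=187
Checksum = sum2·256 + sum1 = 187·256 + 186 = 48058 = 0xBBBA.

BBBA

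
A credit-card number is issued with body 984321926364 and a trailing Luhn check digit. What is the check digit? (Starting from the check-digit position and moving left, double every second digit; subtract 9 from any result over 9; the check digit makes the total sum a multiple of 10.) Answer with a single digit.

Partial digits right→left: 4 6 3 6 2 9 1 2 3 4 8 9
Double every second digit counting from the check-digit position (so the 1st, 3rd, 5th, ... of the partial from the right).
  doubled (with −9 where >9): 8 6 4 2 6 7 → sum 33
  kept as-is: 6 6 9 2 4 9 → sum 36
Total = 33 + 36 = 69.
Check digit = (10 − (69 mod 10)) mod 10 = 1.

1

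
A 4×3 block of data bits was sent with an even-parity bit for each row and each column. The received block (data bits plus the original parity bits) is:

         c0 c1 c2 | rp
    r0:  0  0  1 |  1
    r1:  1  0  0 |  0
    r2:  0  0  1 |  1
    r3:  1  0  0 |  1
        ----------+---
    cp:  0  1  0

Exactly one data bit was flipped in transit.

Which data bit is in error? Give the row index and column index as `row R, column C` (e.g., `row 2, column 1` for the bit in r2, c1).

row 1, column 1

Recompute each row's even parity and compare to rp:
  r0: data parity 1, sent rp 1 → ok
  r1: data parity 1, sent rp 0 → mismatch
  r2: data parity 1, sent rp 1 → ok
  r3: data parity 1, sent rp 1 → ok
Recompute each column's even parity and compare to cp:
  c0: data parity 0, sent cp 0 → ok
  c1: data parity 0, sent cp 1 → mismatch
  c2: data parity 0, sent cp 0 → ok
Exactly one row (r1) and one column (c1) fail → the flipped bit is at their intersection.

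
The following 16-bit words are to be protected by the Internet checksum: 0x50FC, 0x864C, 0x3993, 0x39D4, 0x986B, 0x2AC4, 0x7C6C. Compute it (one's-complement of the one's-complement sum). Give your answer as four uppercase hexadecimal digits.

75B3

One's-complement addition (fold any carry out of bit 15 back into bit 0):
  0x50FC + 0x864C = 0x0D748
  0xD748 + 0x3993 = 0x110DB → wrap carry → 0x10DC
  0x10DC + 0x39D4 = 0x04AB0
  0x4AB0 + 0x986B = 0x0E31B
  0xE31B + 0x2AC4 = 0x10DDF → wrap carry → 0x0DE0
  0x0DE0 + 0x7C6C = 0x08A4C
One's-complement sum = 0x8A4C.
Checksum = ~0x8A4C & 0xFFFF = 0x75B3.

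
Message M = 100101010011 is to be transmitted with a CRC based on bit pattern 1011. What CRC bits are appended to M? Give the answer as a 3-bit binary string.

Append 3 zeros: 100101010011000. Divide by 1011 (XOR where the leading bit is 1):
  pos 0: 1001 XOR 1011 = 0010
  pos 2: 1001 XOR 1011 = 0010
  pos 4: 1001 XOR 1011 = 0010
  pos 6: 1000 XOR 1011 = 0011
  pos 8: 1111 XOR 1011 = 0100
  pos 9: 1000 XOR 1011 = 0011
  pos 11: 1100 XOR 1011 = 0111
Remainder (last 3 bits) = 111. This is the CRC / FCS.

111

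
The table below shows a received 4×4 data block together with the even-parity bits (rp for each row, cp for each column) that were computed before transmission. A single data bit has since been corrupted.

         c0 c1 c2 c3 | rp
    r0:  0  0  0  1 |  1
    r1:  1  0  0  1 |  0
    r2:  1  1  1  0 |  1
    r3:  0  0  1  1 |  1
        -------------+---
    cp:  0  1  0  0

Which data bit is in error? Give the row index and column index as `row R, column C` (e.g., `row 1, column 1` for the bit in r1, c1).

Recompute each row's even parity and compare to rp:
  r0: data parity 1, sent rp 1 → ok
  r1: data parity 0, sent rp 0 → ok
  r2: data parity 1, sent rp 1 → ok
  r3: data parity 0, sent rp 1 → mismatch
Recompute each column's even parity and compare to cp:
  c0: data parity 0, sent cp 0 → ok
  c1: data parity 1, sent cp 1 → ok
  c2: data parity 0, sent cp 0 → ok
  c3: data parity 1, sent cp 0 → mismatch
Exactly one row (r3) and one column (c3) fail → the flipped bit is at their intersection.

row 3, column 3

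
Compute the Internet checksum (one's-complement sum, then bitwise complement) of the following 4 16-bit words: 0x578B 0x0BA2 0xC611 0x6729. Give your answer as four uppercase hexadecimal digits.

One's-complement addition (fold any carry out of bit 15 back into bit 0):
  0x578B + 0x0BA2 = 0x0632D
  0x632D + 0xC611 = 0x1293E → wrap carry → 0x293F
  0x293F + 0x6729 = 0x09068
One's-complement sum = 0x9068.
Checksum = ~0x9068 & 0xFFFF = 0x6F97.

6F97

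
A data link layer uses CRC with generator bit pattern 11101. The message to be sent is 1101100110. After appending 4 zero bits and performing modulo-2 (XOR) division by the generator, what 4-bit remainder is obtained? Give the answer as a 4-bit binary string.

1100

Append 4 zeros: 11011001100000. Divide by 11101 (XOR where the leading bit is 1):
  pos 0: 11011 XOR 11101 = 00110
  pos 2: 11000 XOR 11101 = 00101
  pos 4: 10111 XOR 11101 = 01010
  pos 5: 10100 XOR 11101 = 01001
  pos 6: 10010 XOR 11101 = 01111
  pos 7: 11110 XOR 11101 = 00011
Remainder (last 4 bits) = 1100. This is the CRC / FCS.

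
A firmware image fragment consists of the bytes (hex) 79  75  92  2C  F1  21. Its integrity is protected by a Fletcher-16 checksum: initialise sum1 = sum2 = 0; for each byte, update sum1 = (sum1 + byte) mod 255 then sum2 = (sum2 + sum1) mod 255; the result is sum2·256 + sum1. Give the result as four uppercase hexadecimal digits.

Running sums (mod 255):
  after byte 0 (79): sum1=121, sum2=121
  after byte 1 (75): sum1=238, sum2=104
  after byte 2 (92): sum1=129, sum2=233
  after byte 3 (2C): sum1=173, sum2=151
  after byte 4 (F1): sum1=159, sum2=55
  after byte 5 (21): sum1=192, sum2=247
Checksum = sum2·256 + sum1 = 247·256 + 192 = 63424 = 0xF7C0.

F7C0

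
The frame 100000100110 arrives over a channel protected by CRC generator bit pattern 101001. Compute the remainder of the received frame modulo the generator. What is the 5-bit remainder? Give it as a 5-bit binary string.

Modulo-2 division of 100000100110 by 101001:
  pos 0: 100000 XOR 101001 = 001001
  pos 2: 100110 XOR 101001 = 001111
  pos 4: 111101 XOR 101001 = 010100
  pos 5: 101001 XOR 101001 = 000000
Remainder = 00000 (zero — the frame passes the CRC check).

00000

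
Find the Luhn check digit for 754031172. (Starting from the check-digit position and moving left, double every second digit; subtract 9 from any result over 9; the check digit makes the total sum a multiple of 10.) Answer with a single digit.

Partial digits right→left: 2 7 1 1 3 0 4 5 7
Double every second digit counting from the check-digit position (so the 1st, 3rd, 5th, ... of the partial from the right).
  doubled (with −9 where >9): 4 2 6 8 5 → sum 25
  kept as-is: 7 1 0 5 → sum 13
Total = 25 + 13 = 38.
Check digit = (10 − (38 mod 10)) mod 10 = 2.

2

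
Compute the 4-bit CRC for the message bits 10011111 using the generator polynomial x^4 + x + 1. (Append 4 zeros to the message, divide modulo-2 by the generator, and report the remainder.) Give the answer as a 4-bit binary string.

Append 4 zeros: 100111110000. Divide by 10011 (XOR where the leading bit is 1):
  pos 0: 10011 XOR 10011 = 00000
  pos 5: 11100 XOR 10011 = 01111
  pos 6: 11110 XOR 10011 = 01101
  pos 7: 11010 XOR 10011 = 01001
Remainder (last 4 bits) = 1001. This is the CRC / FCS.

1001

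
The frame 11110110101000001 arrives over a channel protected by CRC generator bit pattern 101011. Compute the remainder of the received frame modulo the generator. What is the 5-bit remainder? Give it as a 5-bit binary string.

01110

Modulo-2 division of 11110110101000001 by 101011:
  pos 0: 111101 XOR 101011 = 010110
  pos 1: 101101 XOR 101011 = 000110
  pos 4: 110010 XOR 101011 = 011001
  pos 5: 110011 XOR 101011 = 011000
  pos 6: 110000 XOR 101011 = 011011
  pos 7: 110110 XOR 101011 = 011101
  pos 8: 111010 XOR 101011 = 010001
  pos 9: 100010 XOR 101011 = 001001
  pos 11: 100101 XOR 101011 = 001110
Remainder = 01110 (nonzero — an error is detected).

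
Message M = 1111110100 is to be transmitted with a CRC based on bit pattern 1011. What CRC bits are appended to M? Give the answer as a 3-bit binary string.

Append 3 zeros: 1111110100000. Divide by 1011 (XOR where the leading bit is 1):
  pos 0: 1111 XOR 1011 = 0100
  pos 1: 1001 XOR 1011 = 0010
  pos 3: 1010 XOR 1011 = 0001
  pos 6: 1100 XOR 1011 = 0111
  pos 7: 1110 XOR 1011 = 0101
  pos 8: 1010 XOR 1011 = 0001
Remainder (last 3 bits) = 010. This is the CRC / FCS.

010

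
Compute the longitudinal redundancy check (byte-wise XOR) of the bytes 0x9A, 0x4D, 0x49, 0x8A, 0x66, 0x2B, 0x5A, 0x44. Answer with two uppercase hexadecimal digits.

47

XOR the bytes together:
  start with 0x9A
  0x9A ⊕ 0x4D = 0xD7
  0xD7 ⊕ 0x49 = 0x9E
  0x9E ⊕ 0x8A = 0x14
  0x14 ⊕ 0x66 = 0x72
  0x72 ⊕ 0x2B = 0x59
  0x59 ⊕ 0x5A = 0x03
  0x03 ⊕ 0x44 = 0x47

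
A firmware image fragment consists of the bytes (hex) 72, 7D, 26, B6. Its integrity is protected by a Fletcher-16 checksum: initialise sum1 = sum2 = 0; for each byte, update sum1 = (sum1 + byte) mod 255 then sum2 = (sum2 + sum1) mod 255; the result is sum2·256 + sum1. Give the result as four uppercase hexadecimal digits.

Running sums (mod 255):
  after byte 0 (72): sum1=114, sum2=114
  after byte 1 (7D): sum1=239, sum2=98
  after byte 2 (26): sum1=22, sum2=120
  after byte 3 (B6): sum1=204, sum2=69
Checksum = sum2·256 + sum1 = 69·256 + 204 = 17868 = 0x45CC.

45CC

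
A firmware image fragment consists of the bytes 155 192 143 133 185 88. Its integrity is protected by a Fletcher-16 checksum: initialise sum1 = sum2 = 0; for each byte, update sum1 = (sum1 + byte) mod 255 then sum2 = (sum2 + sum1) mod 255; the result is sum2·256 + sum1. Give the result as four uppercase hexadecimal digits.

Running sums (mod 255):
  after byte 0 (155): sum1=155, sum2=155
  after byte 1 (192): sum1=92, sum2=247
  after byte 2 (143): sum1=235, sum2=227
  after byte 3 (133): sum1=113, sum2=85
  after byte 4 (185): sum1=43, sum2=128
  after byte 5 (88): sum1=131, sum2=4
Checksum = sum2·256 + sum1 = 4·256 + 131 = 1155 = 0x0483.

0483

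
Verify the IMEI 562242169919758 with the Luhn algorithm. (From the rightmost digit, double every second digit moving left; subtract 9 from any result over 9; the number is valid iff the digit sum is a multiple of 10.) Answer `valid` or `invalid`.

valid

From the right, keep odd positions and double even positions (subtract 9 from any doubled value over 9):
  doubled (positions 2,4,...): 1 9 9 3 4 4 3 → sum 33
  kept (positions 1,3,...): 8 7 1 9 1 4 2 5 → sum 37
Total = 70.
70 mod 10 = 0, so the number is valid.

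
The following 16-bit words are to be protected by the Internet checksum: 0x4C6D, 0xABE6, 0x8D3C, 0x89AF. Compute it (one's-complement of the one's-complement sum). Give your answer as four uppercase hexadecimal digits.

One's-complement addition (fold any carry out of bit 15 back into bit 0):
  0x4C6D + 0xABE6 = 0x0F853
  0xF853 + 0x8D3C = 0x1858F → wrap carry → 0x8590
  0x8590 + 0x89AF = 0x10F3F → wrap carry → 0x0F40
One's-complement sum = 0x0F40.
Checksum = ~0x0F40 & 0xFFFF = 0xF0BF.

F0BF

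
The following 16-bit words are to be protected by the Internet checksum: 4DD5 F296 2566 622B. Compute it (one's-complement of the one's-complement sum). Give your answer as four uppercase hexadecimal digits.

3802

One's-complement addition (fold any carry out of bit 15 back into bit 0):
  0x4DD5 + 0xF296 = 0x1406B → wrap carry → 0x406C
  0x406C + 0x2566 = 0x065D2
  0x65D2 + 0x622B = 0x0C7FD
One's-complement sum = 0xC7FD.
Checksum = ~0xC7FD & 0xFFFF = 0x3802.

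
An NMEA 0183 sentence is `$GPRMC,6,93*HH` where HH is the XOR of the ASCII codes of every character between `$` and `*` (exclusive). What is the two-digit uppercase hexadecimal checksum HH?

77

XOR the ASCII codes of the payload characters:
  'G' = 0x47 → acc = 0x47
  'P' = 0x50 → acc = 0x17
  'R' = 0x52 → acc = 0x45
  'M' = 0x4D → acc = 0x08
  'C' = 0x43 → acc = 0x4B
  ',' = 0x2C → acc = 0x67
  '6' = 0x36 → acc = 0x51
  ',' = 0x2C → acc = 0x7D
  '9' = 0x39 → acc = 0x44
  '3' = 0x33 → acc = 0x77
Checksum = 0x77.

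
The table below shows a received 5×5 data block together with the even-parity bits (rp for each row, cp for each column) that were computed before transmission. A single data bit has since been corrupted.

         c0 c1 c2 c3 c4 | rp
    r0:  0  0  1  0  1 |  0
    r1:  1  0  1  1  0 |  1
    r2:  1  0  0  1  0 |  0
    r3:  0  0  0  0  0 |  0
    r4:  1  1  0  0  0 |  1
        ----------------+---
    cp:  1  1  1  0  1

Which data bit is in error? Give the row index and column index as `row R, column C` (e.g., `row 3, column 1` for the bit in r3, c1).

Recompute each row's even parity and compare to rp:
  r0: data parity 0, sent rp 0 → ok
  r1: data parity 1, sent rp 1 → ok
  r2: data parity 0, sent rp 0 → ok
  r3: data parity 0, sent rp 0 → ok
  r4: data parity 0, sent rp 1 → mismatch
Recompute each column's even parity and compare to cp:
  c0: data parity 1, sent cp 1 → ok
  c1: data parity 1, sent cp 1 → ok
  c2: data parity 0, sent cp 1 → mismatch
  c3: data parity 0, sent cp 0 → ok
  c4: data parity 1, sent cp 1 → ok
Exactly one row (r4) and one column (c2) fail → the flipped bit is at their intersection.

row 4, column 2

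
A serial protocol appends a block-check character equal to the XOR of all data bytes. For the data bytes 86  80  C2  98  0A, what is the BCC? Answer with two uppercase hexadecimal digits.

56

XOR the bytes together:
  start with 0x86
  0x86 ⊕ 0x80 = 0x06
  0x06 ⊕ 0xC2 = 0xC4
  0xC4 ⊕ 0x98 = 0x5C
  0x5C ⊕ 0x0A = 0x56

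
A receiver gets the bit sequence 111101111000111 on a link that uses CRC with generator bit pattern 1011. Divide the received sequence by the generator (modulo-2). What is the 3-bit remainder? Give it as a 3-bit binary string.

000

Modulo-2 division of 111101111000111 by 1011:
  pos 0: 1111 XOR 1011 = 0100
  pos 1: 1000 XOR 1011 = 0011
  pos 3: 1111 XOR 1011 = 0100
  pos 4: 1001 XOR 1011 = 0010
  pos 6: 1010 XOR 1011 = 0001
  pos 9: 1001 XOR 1011 = 0010
  pos 11: 1011 XOR 1011 = 0000
Remainder = 000 (zero — the frame passes the CRC check).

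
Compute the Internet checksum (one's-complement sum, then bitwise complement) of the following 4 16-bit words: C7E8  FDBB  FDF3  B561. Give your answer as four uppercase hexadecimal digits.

8705

One's-complement addition (fold any carry out of bit 15 back into bit 0):
  0xC7E8 + 0xFDBB = 0x1C5A3 → wrap carry → 0xC5A4
  0xC5A4 + 0xFDF3 = 0x1C397 → wrap carry → 0xC398
  0xC398 + 0xB561 = 0x178F9 → wrap carry → 0x78FA
One's-complement sum = 0x78FA.
Checksum = ~0x78FA & 0xFFFF = 0x8705.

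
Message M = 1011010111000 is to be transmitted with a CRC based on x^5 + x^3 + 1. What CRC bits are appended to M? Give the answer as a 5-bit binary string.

Append 5 zeros: 101101011100000000. Divide by 101001 (XOR where the leading bit is 1):
  pos 0: 101101 XOR 101001 = 000100
  pos 3: 100011 XOR 101001 = 001010
  pos 5: 101010 XOR 101001 = 000011
  pos 9: 110000 XOR 101001 = 011001
  pos 10: 110010 XOR 101001 = 011011
  pos 11: 110110 XOR 101001 = 011111
  pos 12: 111110 XOR 101001 = 010111
Remainder (last 5 bits) = 10111. This is the CRC / FCS.

10111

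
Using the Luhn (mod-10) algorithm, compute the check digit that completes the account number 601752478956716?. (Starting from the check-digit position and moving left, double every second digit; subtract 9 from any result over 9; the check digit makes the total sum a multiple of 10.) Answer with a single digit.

8

Partial digits right→left: 6 1 7 6 5 9 8 7 4 2 5 7 1 0 6
Double every second digit counting from the check-digit position (so the 1st, 3rd, 5th, ... of the partial from the right).
  doubled (with −9 where >9): 3 5 1 7 8 1 2 3 → sum 30
  kept as-is: 1 6 9 7 2 7 0 → sum 32
Total = 30 + 32 = 62.
Check digit = (10 − (62 mod 10)) mod 10 = 8.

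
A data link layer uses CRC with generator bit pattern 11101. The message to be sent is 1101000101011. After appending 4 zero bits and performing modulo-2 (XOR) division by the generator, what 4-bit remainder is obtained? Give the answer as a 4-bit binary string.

0111

Append 4 zeros: 11010001010110000. Divide by 11101 (XOR where the leading bit is 1):
  pos 0: 11010 XOR 11101 = 00111
  pos 2: 11100 XOR 11101 = 00001
  pos 6: 11010 XOR 11101 = 00111
  pos 8: 11111 XOR 11101 = 00010
  pos 11: 10000 XOR 11101 = 01101
  pos 12: 11010 XOR 11101 = 00111
Remainder (last 4 bits) = 0111. This is the CRC / FCS.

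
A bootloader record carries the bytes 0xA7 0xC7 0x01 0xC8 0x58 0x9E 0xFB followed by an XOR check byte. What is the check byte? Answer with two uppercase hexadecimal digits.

94

XOR the bytes together:
  start with 0xA7
  0xA7 ⊕ 0xC7 = 0x60
  0x60 ⊕ 0x01 = 0x61
  0x61 ⊕ 0xC8 = 0xA9
  0xA9 ⊕ 0x58 = 0xF1
  0xF1 ⊕ 0x9E = 0x6F
  0x6F ⊕ 0xFB = 0x94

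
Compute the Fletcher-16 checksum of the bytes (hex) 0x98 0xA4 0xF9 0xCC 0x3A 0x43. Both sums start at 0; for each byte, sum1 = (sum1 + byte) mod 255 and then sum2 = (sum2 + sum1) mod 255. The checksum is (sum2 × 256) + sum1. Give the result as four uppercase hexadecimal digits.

Running sums (mod 255):
  after byte 0 (0x98): sum1=152, sum2=152
  after byte 1 (0xA4): sum1=61, sum2=213
  after byte 2 (0xF9): sum1=55, sum2=13
  after byte 3 (0xCC): sum1=4, sum2=17
  after byte 4 (0x3A): sum1=62, sum2=79
  after byte 5 (0x43): sum1=129, sum2=208
Checksum = sum2·256 + sum1 = 208·256 + 129 = 53377 = 0xD081.

D081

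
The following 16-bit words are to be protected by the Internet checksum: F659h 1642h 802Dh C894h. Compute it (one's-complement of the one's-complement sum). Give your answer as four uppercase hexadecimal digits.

One's-complement addition (fold any carry out of bit 15 back into bit 0):
  0xF659 + 0x1642 = 0x10C9B → wrap carry → 0x0C9C
  0x0C9C + 0x802D = 0x08CC9
  0x8CC9 + 0xC894 = 0x1555D → wrap carry → 0x555E
One's-complement sum = 0x555E.
Checksum = ~0x555E & 0xFFFF = 0xAAA1.

AAA1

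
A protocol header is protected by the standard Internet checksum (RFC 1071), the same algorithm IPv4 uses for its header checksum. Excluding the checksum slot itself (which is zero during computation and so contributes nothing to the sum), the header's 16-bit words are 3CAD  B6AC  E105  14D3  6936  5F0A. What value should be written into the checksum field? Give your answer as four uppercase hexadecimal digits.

4E8C

One's-complement addition (fold any carry out of bit 15 back into bit 0):
  0x3CAD + 0xB6AC = 0x0F359
  0xF359 + 0xE105 = 0x1D45E → wrap carry → 0xD45F
  0xD45F + 0x14D3 = 0x0E932
  0xE932 + 0x6936 = 0x15268 → wrap carry → 0x5269
  0x5269 + 0x5F0A = 0x0B173
One's-complement sum = 0xB173.
Checksum = ~0xB173 & 0xFFFF = 0x4E8C.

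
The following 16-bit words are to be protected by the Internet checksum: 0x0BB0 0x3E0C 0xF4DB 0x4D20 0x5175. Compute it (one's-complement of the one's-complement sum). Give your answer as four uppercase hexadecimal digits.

22D2

One's-complement addition (fold any carry out of bit 15 back into bit 0):
  0x0BB0 + 0x3E0C = 0x049BC
  0x49BC + 0xF4DB = 0x13E97 → wrap carry → 0x3E98
  0x3E98 + 0x4D20 = 0x08BB8
  0x8BB8 + 0x5175 = 0x0DD2D
One's-complement sum = 0xDD2D.
Checksum = ~0xDD2D & 0xFFFF = 0x22D2.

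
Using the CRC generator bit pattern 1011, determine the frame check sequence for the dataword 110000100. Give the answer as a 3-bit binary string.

Append 3 zeros: 110000100000. Divide by 1011 (XOR where the leading bit is 1):
  pos 0: 1100 XOR 1011 = 0111
  pos 1: 1110 XOR 1011 = 0101
  pos 2: 1010 XOR 1011 = 0001
  pos 5: 1100 XOR 1011 = 0111
  pos 6: 1110 XOR 1011 = 0101
  pos 7: 1010 XOR 1011 = 0001
Remainder (last 3 bits) = 010. This is the CRC / FCS.

010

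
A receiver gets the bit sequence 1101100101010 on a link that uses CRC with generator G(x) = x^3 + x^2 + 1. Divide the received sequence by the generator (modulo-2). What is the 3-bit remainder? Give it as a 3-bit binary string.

Modulo-2 division of 1101100101010 by 1101:
  pos 0: 1101 XOR 1101 = 0000
  pos 4: 1001 XOR 1101 = 0100
  pos 5: 1000 XOR 1101 = 0101
  pos 6: 1011 XOR 1101 = 0110
  pos 7: 1100 XOR 1101 = 0001
Remainder = 110 (nonzero — an error is detected).

110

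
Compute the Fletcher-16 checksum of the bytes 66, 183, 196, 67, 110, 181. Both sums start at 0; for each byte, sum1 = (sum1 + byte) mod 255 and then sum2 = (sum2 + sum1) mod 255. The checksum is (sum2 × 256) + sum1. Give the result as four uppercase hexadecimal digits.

Running sums (mod 255):
  after byte 0 (66): sum1=66, sum2=66
  after byte 1 (183): sum1=249, sum2=60
  after byte 2 (196): sum1=190, sum2=250
  after byte 3 (67): sum1=2, sum2=252
  after byte 4 (110): sum1=112, sum2=109
  after byte 5 (181): sum1=38, sum2=147
Checksum = sum2·256 + sum1 = 147·256 + 38 = 37670 = 0x9326.

9326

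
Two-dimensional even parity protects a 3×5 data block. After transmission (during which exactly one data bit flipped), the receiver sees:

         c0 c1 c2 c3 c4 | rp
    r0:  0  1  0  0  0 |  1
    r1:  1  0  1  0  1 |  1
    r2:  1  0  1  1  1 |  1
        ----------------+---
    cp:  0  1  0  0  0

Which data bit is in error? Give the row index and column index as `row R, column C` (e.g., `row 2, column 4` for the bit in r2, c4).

row 2, column 3

Recompute each row's even parity and compare to rp:
  r0: data parity 1, sent rp 1 → ok
  r1: data parity 1, sent rp 1 → ok
  r2: data parity 0, sent rp 1 → mismatch
Recompute each column's even parity and compare to cp:
  c0: data parity 0, sent cp 0 → ok
  c1: data parity 1, sent cp 1 → ok
  c2: data parity 0, sent cp 0 → ok
  c3: data parity 1, sent cp 0 → mismatch
  c4: data parity 0, sent cp 0 → ok
Exactly one row (r2) and one column (c3) fail → the flipped bit is at their intersection.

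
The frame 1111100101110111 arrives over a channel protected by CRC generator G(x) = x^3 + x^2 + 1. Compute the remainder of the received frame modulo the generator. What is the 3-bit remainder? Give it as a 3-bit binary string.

110

Modulo-2 division of 1111100101110111 by 1101:
  pos 0: 1111 XOR 1101 = 0010
  pos 2: 1010 XOR 1101 = 0111
  pos 3: 1110 XOR 1101 = 0011
  pos 5: 1110 XOR 1101 = 0011
  pos 7: 1111 XOR 1101 = 0010
  pos 9: 1010 XOR 1101 = 0111
  pos 10: 1111 XOR 1101 = 0010
  pos 12: 1011 XOR 1101 = 0110
Remainder = 110 (nonzero — an error is detected).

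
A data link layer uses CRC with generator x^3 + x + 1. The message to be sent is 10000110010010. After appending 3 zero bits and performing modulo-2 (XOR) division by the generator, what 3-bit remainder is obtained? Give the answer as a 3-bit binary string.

110

Append 3 zeros: 10000110010010000. Divide by 1011 (XOR where the leading bit is 1):
  pos 0: 1000 XOR 1011 = 0011
  pos 2: 1101 XOR 1011 = 0110
  pos 3: 1101 XOR 1011 = 0110
  pos 4: 1100 XOR 1011 = 0111
  pos 5: 1110 XOR 1011 = 0101
  pos 6: 1011 XOR 1011 = 0000
  pos 12: 1000 XOR 1011 = 0011
Remainder (last 3 bits) = 110. This is the CRC / FCS.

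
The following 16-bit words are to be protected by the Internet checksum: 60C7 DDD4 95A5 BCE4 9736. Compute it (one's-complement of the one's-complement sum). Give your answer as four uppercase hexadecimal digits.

D7A2

One's-complement addition (fold any carry out of bit 15 back into bit 0):
  0x60C7 + 0xDDD4 = 0x13E9B → wrap carry → 0x3E9C
  0x3E9C + 0x95A5 = 0x0D441
  0xD441 + 0xBCE4 = 0x19125 → wrap carry → 0x9126
  0x9126 + 0x9736 = 0x1285C → wrap carry → 0x285D
One's-complement sum = 0x285D.
Checksum = ~0x285D & 0xFFFF = 0xD7A2.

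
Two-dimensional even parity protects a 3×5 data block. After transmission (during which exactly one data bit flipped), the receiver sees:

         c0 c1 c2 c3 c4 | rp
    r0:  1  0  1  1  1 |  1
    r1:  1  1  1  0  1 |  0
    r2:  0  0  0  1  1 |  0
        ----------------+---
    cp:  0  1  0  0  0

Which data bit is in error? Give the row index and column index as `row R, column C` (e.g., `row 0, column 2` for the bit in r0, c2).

Recompute each row's even parity and compare to rp:
  r0: data parity 0, sent rp 1 → mismatch
  r1: data parity 0, sent rp 0 → ok
  r2: data parity 0, sent rp 0 → ok
Recompute each column's even parity and compare to cp:
  c0: data parity 0, sent cp 0 → ok
  c1: data parity 1, sent cp 1 → ok
  c2: data parity 0, sent cp 0 → ok
  c3: data parity 0, sent cp 0 → ok
  c4: data parity 1, sent cp 0 → mismatch
Exactly one row (r0) and one column (c4) fail → the flipped bit is at their intersection.

row 0, column 4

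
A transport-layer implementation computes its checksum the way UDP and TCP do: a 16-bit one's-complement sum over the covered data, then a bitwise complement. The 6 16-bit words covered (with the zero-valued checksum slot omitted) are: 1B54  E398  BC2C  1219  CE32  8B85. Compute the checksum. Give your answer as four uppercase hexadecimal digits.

One's-complement addition (fold any carry out of bit 15 back into bit 0):
  0x1B54 + 0xE398 = 0x0FEEC
  0xFEEC + 0xBC2C = 0x1BB18 → wrap carry → 0xBB19
  0xBB19 + 0x1219 = 0x0CD32
  0xCD32 + 0xCE32 = 0x19B64 → wrap carry → 0x9B65
  0x9B65 + 0x8B85 = 0x126EA → wrap carry → 0x26EB
One's-complement sum = 0x26EB.
Checksum = ~0x26EB & 0xFFFF = 0xD914.

D914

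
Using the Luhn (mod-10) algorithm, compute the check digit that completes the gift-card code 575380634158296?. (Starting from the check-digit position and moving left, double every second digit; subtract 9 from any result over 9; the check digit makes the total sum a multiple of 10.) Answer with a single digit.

1

Partial digits right→left: 6 9 2 8 5 1 4 3 6 0 8 3 5 7 5
Double every second digit counting from the check-digit position (so the 1st, 3rd, 5th, ... of the partial from the right).
  doubled (with −9 where >9): 3 4 1 8 3 7 1 1 → sum 28
  kept as-is: 9 8 1 3 0 3 7 → sum 31
Total = 28 + 31 = 59.
Check digit = (10 − (59 mod 10)) mod 10 = 1.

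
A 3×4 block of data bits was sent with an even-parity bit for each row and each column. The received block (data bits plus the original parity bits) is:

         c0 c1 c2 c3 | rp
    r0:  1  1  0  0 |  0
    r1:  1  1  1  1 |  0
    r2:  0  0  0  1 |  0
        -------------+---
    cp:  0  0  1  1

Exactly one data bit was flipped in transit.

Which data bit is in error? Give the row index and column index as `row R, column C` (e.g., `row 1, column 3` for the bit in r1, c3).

row 2, column 3

Recompute each row's even parity and compare to rp:
  r0: data parity 0, sent rp 0 → ok
  r1: data parity 0, sent rp 0 → ok
  r2: data parity 1, sent rp 0 → mismatch
Recompute each column's even parity and compare to cp:
  c0: data parity 0, sent cp 0 → ok
  c1: data parity 0, sent cp 0 → ok
  c2: data parity 1, sent cp 1 → ok
  c3: data parity 0, sent cp 1 → mismatch
Exactly one row (r2) and one column (c3) fail → the flipped bit is at their intersection.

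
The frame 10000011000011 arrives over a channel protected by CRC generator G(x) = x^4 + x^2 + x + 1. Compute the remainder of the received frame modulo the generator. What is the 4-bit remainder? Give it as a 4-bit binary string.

Modulo-2 division of 10000011000011 by 10111:
  pos 0: 10000 XOR 10111 = 00111
  pos 2: 11101 XOR 10111 = 01010
  pos 3: 10101 XOR 10111 = 00010
  pos 6: 10000 XOR 10111 = 00111
  pos 8: 11101 XOR 10111 = 01010
  pos 9: 10101 XOR 10111 = 00010
Remainder = 0010 (nonzero — an error is detected).

0010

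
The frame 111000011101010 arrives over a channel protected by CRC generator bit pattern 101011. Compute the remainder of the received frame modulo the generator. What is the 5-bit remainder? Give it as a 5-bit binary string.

Modulo-2 division of 111000011101010 by 101011:
  pos 0: 111000 XOR 101011 = 010011
  pos 1: 100110 XOR 101011 = 001101
  pos 3: 110111 XOR 101011 = 011100
  pos 4: 111001 XOR 101011 = 010010
  pos 5: 100100 XOR 101011 = 001111
  pos 7: 111110 XOR 101011 = 010101
  pos 8: 101011 XOR 101011 = 000000
Remainder = 00000 (zero — the frame passes the CRC check).

00000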